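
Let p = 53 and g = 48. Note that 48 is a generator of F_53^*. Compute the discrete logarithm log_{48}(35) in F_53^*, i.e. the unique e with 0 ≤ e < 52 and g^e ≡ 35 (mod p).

45

Baby-step giant-step with m = ceil(sqrt(52)) = 8.
Baby table (48^j mod 53 for j=0..7):
  0:1  1:48  2:25  3:34  4:42  5:2  6:43  7:50
Giant step factor: 48^(-8) ≡ 46 (mod 53).
Scan 35·46^i mod 53 for i = 0, 1, …:
  i=0: 35   i=1: 20   i=2: 19   i=3: 26
  i=4: 30   i=5: 2
Match at i=5, j=5: e = 5·8 + 5 = 45.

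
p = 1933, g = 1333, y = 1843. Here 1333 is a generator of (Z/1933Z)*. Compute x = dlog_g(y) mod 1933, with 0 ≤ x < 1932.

1538

Baby-step giant-step with m = ceil(sqrt(1932)) = 44.
Baby table (1333^j mod 1933 for j=0..43):
  0:1  1:1333  2:462  3:1152  4:814  5:649  6:1066  7:223
  8:1510  9:577  10:1740  11:1753  12:1685  13:1892  14:1404  15:388
  16:1093  17:1420  18:453  19:753  20:522  21:1879  22:1472  23:181
  24:1581  25:503  26:1681  27:426  28:1489  29:1579  30:1703  31:757
  32:55  33:1794  34:281  35:1504  36:311  37:901  38:640  39:667
  40:1864  41:807  42:983  43:1698
Giant step factor: 1333^(-44) ≡ 266 (mod 1933).
Scan 1843·266^i mod 1933 for i = 0, 1, …:
  i=0: 1843   i=1: 1189   i=2: 1195   i=3: 858
  i=4: 134   i=5: 850   i=6: 1872   i=7: 1171
  i=8: 273   i=9: 1097     …   i=33: 1101
  i=34: 983
Match at i=34, j=42: x = 34·44 + 42 = 1538.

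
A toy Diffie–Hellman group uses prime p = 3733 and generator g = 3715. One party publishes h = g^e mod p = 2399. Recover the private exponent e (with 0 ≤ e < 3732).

Baby-step giant-step with m = ceil(sqrt(3732)) = 62.
Baby table (3715^j mod 3733 for j=0..61):
  0:1  1:3715  2:324  3:1634  4:452  5:3063  6:861  7:3167
  8:2722  9:3266  10:940  11:1745  12:2187  13:1697  14:3051  15:1077
  16:3012  17:1779  18:1575  19:1514  20:2612  21:1513  22:2630  23:1189
  24:996  25:737  26:1666  27:3609  28:2232  29:887  30:2699  31:3680
  32:954  33:1493  34:2990  35:2175  36:1913  37:2896  38:134  39:1321
  40:2353  41:2442  42:840  43:3545  44:3384  45:2549  46:2647  47:883
  48:2771  49:2384  50:1884  51:3418  52:1937  53:2464  54:444  55:3207
  56:2002  57:1294  58:2839  59:1160  60:1518  61:2540
Giant step factor: 3715^(-62) ≡ 101 (mod 3733).
Scan 2399·101^i mod 3733 for i = 0, 1, …:
  i=0: 2399   i=1: 3387   i=2: 2384
Match at i=2, j=49: e = 2·62 + 49 = 173.

173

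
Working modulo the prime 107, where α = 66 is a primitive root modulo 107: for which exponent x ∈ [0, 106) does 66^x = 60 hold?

Baby-step giant-step with m = ceil(sqrt(106)) = 11.
Baby table (66^j mod 107 for j=0..10):
  0:1  1:66  2:76  3:94  4:105  5:82  6:62  7:26
  8:4  9:50  10:90
Giant step factor: 66^(-11) ≡ 72 (mod 107).
Scan 60·72^i mod 107 for i = 0, 1, …:
  i=0: 60   i=1: 40   i=2: 98   i=3: 101
  i=4: 103   i=5: 33   i=6: 22   i=7: 86
  i=8: 93   i=9: 62
Match at i=9, j=6: x = 9·11 + 6 = 105.

105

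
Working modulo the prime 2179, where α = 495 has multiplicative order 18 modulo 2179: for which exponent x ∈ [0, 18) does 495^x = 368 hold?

16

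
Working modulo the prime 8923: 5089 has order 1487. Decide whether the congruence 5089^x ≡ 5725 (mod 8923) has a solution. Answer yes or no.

5725 ∈ ⟨5089⟩ iff 5725^1487 ≡ 1 (mod 8923), since |⟨5089⟩| = 1487.
5725^1487 mod 8923 = 3848.
Since 3848 ≠ 1, 5725 does not lie in the subgroup.

no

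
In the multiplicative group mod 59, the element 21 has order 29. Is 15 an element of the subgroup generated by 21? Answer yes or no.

yes

15 ∈ ⟨21⟩ iff 15^29 ≡ 1 (mod 59), since |⟨21⟩| = 29.
15^29 mod 59 = 1.
Since 1 = 1, 15 lies in the subgroup.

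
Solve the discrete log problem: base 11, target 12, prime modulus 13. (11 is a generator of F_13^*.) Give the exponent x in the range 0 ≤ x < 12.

Successive powers of 11 modulo 13:
  11^0=1  11^1=11  11^2=4  11^3=5  11^4=3  11^5=7
  11^6=12
So 11^6 ≡ 12 (mod 13), giving x = 6.

6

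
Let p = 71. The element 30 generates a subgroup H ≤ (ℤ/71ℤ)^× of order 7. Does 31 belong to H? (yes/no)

⟨30⟩ has order 7; its elements mod 71 are {1, 20, 30, 32, 37, 45, 48}.
31 is not in this set.

no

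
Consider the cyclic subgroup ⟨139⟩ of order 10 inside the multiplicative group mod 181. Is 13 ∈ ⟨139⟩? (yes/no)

⟨139⟩ has order 10; its elements mod 181 are {1, 42, 46, 56, 59, 122, 125, 135, 139, 180}.
13 is not in this set.

no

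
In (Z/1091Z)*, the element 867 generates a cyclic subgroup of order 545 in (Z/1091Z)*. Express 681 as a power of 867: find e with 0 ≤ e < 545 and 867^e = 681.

Baby-step giant-step with m = ceil(sqrt(545)) = 24.
Baby table (867^j mod 1091 for j=0..23):
  0:1  1:867  2:1081  3:58  4:100  5:511  6:91  7:345
  8:181  9:914  10:372  11:679  12:644  13:847  14:106  15:258
  16:31  17:693  18:781  19:707  20:918  21:567  22:639  23:876
Giant step factor: 867^(-24) ≡ 7 (mod 1091).
Scan 681·7^i mod 1091 for i = 0, 1, …:
  i=0: 681   i=1: 403   i=2: 639
Match at i=2, j=22: e = 2·24 + 22 = 70.

70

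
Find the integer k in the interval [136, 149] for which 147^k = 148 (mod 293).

136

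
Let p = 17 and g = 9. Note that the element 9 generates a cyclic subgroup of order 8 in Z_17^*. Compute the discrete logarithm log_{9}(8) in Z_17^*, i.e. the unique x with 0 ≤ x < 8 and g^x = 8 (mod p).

Successive powers of 9 modulo 17:
  9^0=1  9^1=9  9^2=13  9^3=15  9^4=16  9^5=8
So 9^5 ≡ 8 (mod 17), giving x = 5.

5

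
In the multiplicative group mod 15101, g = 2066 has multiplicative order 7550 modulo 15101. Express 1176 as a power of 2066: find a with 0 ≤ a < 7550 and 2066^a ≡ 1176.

6086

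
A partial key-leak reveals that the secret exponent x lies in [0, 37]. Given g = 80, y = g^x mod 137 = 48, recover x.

Compute 80^0 mod 137 = 1, then multiply by 80 repeatedly:
  80^0=1  80^1=80  80^2=98  80^3=31  80^4=14
  80^5=24  80^6=2  80^7=23  80^8=59  80^9=62
  80^10=28  80^11=48
Found 48 at exponent 11.

11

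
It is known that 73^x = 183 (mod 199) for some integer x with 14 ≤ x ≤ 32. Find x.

Compute 73^14 mod 199 = 32, then multiply by 73 repeatedly:
  73^14=32  73^15=147  73^16=184  73^17=99  73^18=63
  73^19=22  73^20=14  73^21=27  73^22=180  73^23=6
  73^24=40  73^25=134  73^26=31  73^27=74  73^28=29
  73^29=127  73^30=117  73^31=183
Found 183 at exponent 31.

31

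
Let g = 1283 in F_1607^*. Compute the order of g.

The order of 1283 must divide p − 1 = 1606 = 2 · 11 · 73.
Divisors: 1, 2, 11, 22, 73, 146, 803, 1606.
Check each in increasing order: 1283^1 ≡ 1283;  1283^2 ≡ 521;  1283^11 ≡ 346;  1283^22 ≡ 798;  1283^73 ≡ 561;  1283^146 ≡ 1356;  1283^803 ≡ 1606;  1283^1606 ≡ 1.
Smallest exponent giving 1 is 1606.

1606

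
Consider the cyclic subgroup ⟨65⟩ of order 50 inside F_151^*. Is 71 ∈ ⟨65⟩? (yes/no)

no

71 ∈ ⟨65⟩ iff 71^50 ≡ 1 (mod 151), since |⟨65⟩| = 50.
71^50 mod 151 = 118.
Since 118 ≠ 1, 71 does not lie in the subgroup.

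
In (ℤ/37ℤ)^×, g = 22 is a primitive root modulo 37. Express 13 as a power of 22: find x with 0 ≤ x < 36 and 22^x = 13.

5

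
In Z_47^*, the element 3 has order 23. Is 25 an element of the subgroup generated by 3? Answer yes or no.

25 ∈ ⟨3⟩ iff 25^23 ≡ 1 (mod 47), since |⟨3⟩| = 23.
25^23 mod 47 = 1.
Since 1 = 1, 25 lies in the subgroup.

yes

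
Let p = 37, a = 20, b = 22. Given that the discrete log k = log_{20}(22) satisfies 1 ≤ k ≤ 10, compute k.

Compute 20^1 mod 37 = 20, then multiply by 20 repeatedly:
  20^1=20  20^2=30  20^3=8  20^4=12  20^5=18
  20^6=27  20^7=22
Found 22 at exponent 7.

7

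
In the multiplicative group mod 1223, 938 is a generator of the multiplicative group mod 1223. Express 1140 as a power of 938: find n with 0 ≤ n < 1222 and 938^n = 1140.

Baby-step giant-step with m = ceil(sqrt(1222)) = 35.
Baby table (938^j mod 1223 for j=0..34):
  0:1  1:938  2:507  3:1042  4:219  5:1181  6:963  7:720
  8:264  9:586  10:541  11:1136  12:335  13:1142  14:1071  15:515
  16:1208  17:606  18:956  19:269  20:384  21:630  22:231  23:207
  24:932  25:994  26:446  27:82  28:1090  29:1215  30:1057  31:836
  32:225  33:694  34:336
Giant step factor: 938^(-35) ≡ 137 (mod 1223).
Scan 1140·137^i mod 1223 for i = 0, 1, …:
  i=0: 1140   i=1: 859   i=2: 275   i=3: 985
  i=4: 415   i=5: 597   i=6: 1071
Match at i=6, j=14: n = 6·35 + 14 = 224.

224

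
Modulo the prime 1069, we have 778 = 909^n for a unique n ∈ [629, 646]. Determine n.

642

Compute 909^629 mod 1069 = 490, then multiply by 909 repeatedly:
  909^629=490  909^630=706  909^631=354  909^632=17  909^633=487
  909^634=117  909^635=522  909^636=931  909^637=700  909^638=245
  909^639=353  909^640=177  909^641=543  909^642=778
Found 778 at exponent 642.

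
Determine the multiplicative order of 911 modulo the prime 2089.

522

The order of 911 must divide p − 1 = 2088 = 2^3 · 3^2 · 29.
Divisors: 1, 2, 3, 4, 6, 8, 9, 12, 18, 24, 29, 36, 58, 72, 87, 116, 174, 232, 261, 348, 522, 696, 1044, 2088.
Check each in increasing order: 911^1 ≡ 911;  911^2 ≡ 588;  911^3 ≡ 884;  911^4 ≡ 1059;  911^6 ≡ 170;  911^8 ≡ 1777;  911^9 ≡ 1961;  911^12 ≡ 1743;  911^18 ≡ 1761;  911^24 ≡ 643;  911^29 ≡ 879;  911^36 ≡ 1045;  911^58 ≡ 1800;  911^72 ≡ 1567;  911^87 ≡ 827;  911^116 ≡ 2050;  911^174 ≡ 826;  911^232 ≡ 1521;  911^261 ≡ 2088;  911^348 ≡ 1262;  911^522 ≡ 1.
Smallest exponent giving 1 is 522.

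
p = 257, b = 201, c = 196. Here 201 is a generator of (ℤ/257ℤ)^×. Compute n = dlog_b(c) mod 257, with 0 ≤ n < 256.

Baby-step giant-step with m = ceil(sqrt(256)) = 16.
Baby table (201^j mod 257 for j=0..15):
  0:1  1:201  2:52  3:172  4:134  5:206  6:29  7:175
  8:223  9:105  10:31  11:63  12:70  13:192  14:42  15:218
Giant step factor: 201^(-16) ≡ 255 (mod 257).
Scan 196·255^i mod 257 for i = 0, 1, …:
  i=0: 196   i=1: 122   i=2: 13   i=3: 231
  i=4: 52
Match at i=4, j=2: n = 4·16 + 2 = 66.

66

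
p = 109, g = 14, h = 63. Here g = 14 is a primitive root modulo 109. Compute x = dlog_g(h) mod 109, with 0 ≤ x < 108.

36

Baby-step giant-step with m = ceil(sqrt(108)) = 11.
Baby table (14^j mod 109 for j=0..10):
  0:1  1:14  2:87  3:19  4:48  5:18  6:34  7:40
  8:15  9:101  10:106
Giant step factor: 14^(-11) ≡ 96 (mod 109).
Scan 63·96^i mod 109 for i = 0, 1, …:
  i=0: 63   i=1: 53   i=2: 74   i=3: 19
Match at i=3, j=3: x = 3·11 + 3 = 36.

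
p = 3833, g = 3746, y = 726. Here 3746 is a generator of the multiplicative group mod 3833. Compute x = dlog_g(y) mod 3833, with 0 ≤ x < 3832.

Baby-step giant-step with m = ceil(sqrt(3832)) = 62.
Baby table (3746^j mod 3833 for j=0..61):
  0:1  1:3746  2:3736  3:773  4:1743  5:1679  6:3414  7:1956
  8:2313  9:1918  10:1786  11:1771  12:3076  13:698  14:602  15:1288
  16:2934  17:1553  18:2877  19:2679  20:740  21:781  22:1047  23:903
  24:1932  25:568  26:413  27:2399  28:2102  29:1110  30:3088  31:3487
  32:3271  33:2898  34:852  35:2536  36:1682  37:3153  38:1665  39:799
  40:3314  41:2990  42:514  43:1278  44:3804  45:2523  46:2813  47:581
  48:3115  49:1138  50:652  51:771  52:1917  53:1873  54:1868  55:2303
  56:2788  57:2756  58:1707  59:978  60:3073  61:959
Giant step factor: 3746^(-62) ≡ 2056 (mod 3833).
Scan 726·2056^i mod 3833 for i = 0, 1, …:
  i=0: 726   i=1: 1619   i=2: 1620   i=3: 3676
  i=4: 3013   i=5: 600   i=6: 3207   i=7: 832
  i=8: 1074   i=9: 336     …   i=54: 2693
  i=55: 1956
Match at i=55, j=7: x = 55·62 + 7 = 3417.

3417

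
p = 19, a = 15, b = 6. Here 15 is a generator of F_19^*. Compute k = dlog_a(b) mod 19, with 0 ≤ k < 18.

16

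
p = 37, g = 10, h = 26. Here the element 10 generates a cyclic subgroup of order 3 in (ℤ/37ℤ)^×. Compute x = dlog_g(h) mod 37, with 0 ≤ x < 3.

2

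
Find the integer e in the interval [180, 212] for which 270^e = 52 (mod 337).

Compute 270^180 mod 337 = 301, then multiply by 270 repeatedly:
  270^180=301  270^181=53  270^182=156  270^183=332  270^184=335
  270^185=134  270^186=121  270^187=318  270^188=262  270^189=307
  270^190=325  270^191=130  270^192=52
Found 52 at exponent 192.

192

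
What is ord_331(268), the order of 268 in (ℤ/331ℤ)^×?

The order of 268 must divide p − 1 = 330 = 2 · 3 · 5 · 11.
Divisors: 1, 2, 3, 5, 6, 10, 11, 15, 22, 30, 33, 55, 66, 110, 165, 330.
Check each in increasing order: 268^1 ≡ 268;  268^2 ≡ 328;  268^3 ≡ 189;  268^5 ≡ 95;  268^6 ≡ 304;  268^10 ≡ 88;  268^11 ≡ 83;  268^15 ≡ 85;  268^22 ≡ 269;  268^30 ≡ 274;  268^33 ≡ 150;  268^55 ≡ 299;  268^66 ≡ 323;  268^110 ≡ 31;  268^165 ≡ 1.
Smallest exponent giving 1 is 165.

165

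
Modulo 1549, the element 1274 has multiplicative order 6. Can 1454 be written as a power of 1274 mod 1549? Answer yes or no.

no

⟨1274⟩ has order 6; its elements mod 1549 are {1, 275, 276, 1273, 1274, 1548}.
1454 is not in this set.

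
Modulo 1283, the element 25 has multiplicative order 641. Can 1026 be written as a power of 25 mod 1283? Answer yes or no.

1026 ∈ ⟨25⟩ iff 1026^641 ≡ 1 (mod 1283), since |⟨25⟩| = 641.
1026^641 mod 1283 = 1282.
Since 1282 ≠ 1, 1026 does not lie in the subgroup.

no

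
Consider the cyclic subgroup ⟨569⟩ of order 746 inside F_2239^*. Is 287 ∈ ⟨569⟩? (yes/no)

no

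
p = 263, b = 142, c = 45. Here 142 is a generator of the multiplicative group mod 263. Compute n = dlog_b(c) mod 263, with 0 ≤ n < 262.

37

Baby-step giant-step with m = ceil(sqrt(262)) = 17.
Baby table (142^j mod 263 for j=0..16):
  0:1  1:142  2:176  3:7  4:205  5:180  6:49  7:120
  8:208  9:80  10:51  11:141  12:34  13:94  14:198  15:238
  16:132
Giant step factor: 142^(-17) ≡ 163 (mod 263).
Scan 45·163^i mod 263 for i = 0, 1, …:
  i=0: 45   i=1: 234   i=2: 7
Match at i=2, j=3: n = 2·17 + 3 = 37.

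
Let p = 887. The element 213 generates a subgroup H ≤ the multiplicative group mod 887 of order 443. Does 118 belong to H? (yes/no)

118 ∈ ⟨213⟩ iff 118^443 ≡ 1 (mod 887), since |⟨213⟩| = 443.
118^443 mod 887 = 1.
Since 1 = 1, 118 lies in the subgroup.

yes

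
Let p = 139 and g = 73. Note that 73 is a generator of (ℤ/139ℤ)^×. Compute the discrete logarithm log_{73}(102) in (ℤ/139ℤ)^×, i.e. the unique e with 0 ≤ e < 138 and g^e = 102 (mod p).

Baby-step giant-step with m = ceil(sqrt(138)) = 12.
Baby table (73^j mod 139 for j=0..11):
  0:1  1:73  2:47  3:95  4:124  5:17  6:129  7:104
  8:86  9:23  10:11  11:108
Giant step factor: 73^(-12) ≡ 57 (mod 139).
Scan 102·57^i mod 139 for i = 0, 1, …:
  i=0: 102   i=1: 115   i=2: 22   i=3: 3
  i=4: 32   i=5: 17
Match at i=5, j=5: e = 5·12 + 5 = 65.

65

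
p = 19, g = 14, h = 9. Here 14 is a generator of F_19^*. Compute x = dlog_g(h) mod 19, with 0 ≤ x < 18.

Successive powers of 14 modulo 19:
  14^0=1  14^1=14  14^2=6  14^3=8  14^4=17  14^5=10
  14^6=7  14^7=3  14^8=4  14^9=18  14^10=5  14^11=13
  14^12=11  14^13=2  14^14=9
So 14^14 ≡ 9 (mod 19), giving x = 14.

14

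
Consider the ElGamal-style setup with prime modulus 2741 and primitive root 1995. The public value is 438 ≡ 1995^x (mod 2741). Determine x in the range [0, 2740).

Baby-step giant-step with m = ceil(sqrt(2740)) = 53.
Baby table (1995^j mod 2741 for j=0..52):
  0:1  1:1995  2:93  3:1888  4:426  5:160  6:1244  7:1175
  8:570  9:2376  10:931  11:1688  12:1612  13:747  14:1902  15:946
  16:1462  17:266  18:1657  19:69  20:605  21:935  22:1445  23:1984
  24:76  25:865  26:1586  27:956  28:2225  29:1196  30:1350  31:1588
  32:2205  33:2411  34:2231  35:2202  36:1908  37:1952  38:2020  39:630
  40:1472  41:1029  42:2587  43:2503  44:2124  45:2535  46:180  47:29
  48:294  49:2697  50:2673  51:1390  52:1899
Giant step factor: 1995^(-53) ≡ 99 (mod 2741).
Scan 438·99^i mod 2741 for i = 0, 1, …:
  i=0: 438   i=1: 2247   i=2: 432   i=3: 1653
  i=4: 1928   i=5: 1743   i=6: 2615   i=7: 1231
  i=8: 1265   i=9: 1890     …   i=43: 1936
  i=44: 2535
Match at i=44, j=45: x = 44·53 + 45 = 2377.

2377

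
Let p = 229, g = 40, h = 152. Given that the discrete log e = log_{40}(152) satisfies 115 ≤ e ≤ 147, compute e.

127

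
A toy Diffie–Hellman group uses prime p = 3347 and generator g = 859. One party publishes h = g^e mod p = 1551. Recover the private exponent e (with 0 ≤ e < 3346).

2667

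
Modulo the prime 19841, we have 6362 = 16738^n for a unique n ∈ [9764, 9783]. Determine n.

Compute 16738^9764 mod 19841 = 10176, then multiply by 16738 repeatedly:
  16738^9764=10176  16738^9765=10744  16738^9766=14089  16738^9767=11397  16738^9768=11612
  16738^9769=19061  16738^9770=19579  16738^9771=19346  16738^9772=8228  16738^9773=3883
  16738^9774=14379  16738^9775=4372  16738^9776=4928  16738^9777=5827  16738^9778=13811
  16738^9779=1027  16738^9780=7620  16738^9781=5612  16738^9782=6362
Found 6362 at exponent 9782.

9782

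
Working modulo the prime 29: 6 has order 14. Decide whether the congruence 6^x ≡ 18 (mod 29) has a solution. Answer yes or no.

⟨6⟩ has order 14; its elements mod 29 are {1, 4, 5, 6, 7, 9, 13, 16, 20, 22, 23, 24, 25, 28}.
18 is not in this set.

no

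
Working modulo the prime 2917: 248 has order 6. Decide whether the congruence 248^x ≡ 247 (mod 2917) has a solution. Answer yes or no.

yes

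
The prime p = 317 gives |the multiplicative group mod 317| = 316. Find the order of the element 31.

The order of 31 must divide p − 1 = 316 = 2^2 · 79.
Divisors: 1, 2, 4, 79, 158, 316.
Check each in increasing order: 31^1 ≡ 31;  31^2 ≡ 10;  31^4 ≡ 100;  31^79 ≡ 1.
Smallest exponent giving 1 is 79.

79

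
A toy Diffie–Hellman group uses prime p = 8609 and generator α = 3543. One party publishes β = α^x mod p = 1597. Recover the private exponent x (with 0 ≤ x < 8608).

3627

Baby-step giant-step with m = ceil(sqrt(8608)) = 93.
Baby table (3543^j mod 8609 for j=0..92):
  0:1  1:3543  2:927  3:4332  4:7038  5:3970  6:7213  7:4147
  8:5867  9:4655  10:6430  11:2076  12:3182  13:4645  14:5436  15:1415
  16:2907  17:3137  18:172  19:6766  20:4482  21:4730  22:5276  23:2729
  24:940  25:7346  26:1871  27:23  28:4008  29:4103  30:4937  31:6912
  32:5220  33:2328  34:682  35:5806  36:3757  37:1537  38:4703  39:4314
  40:3527  41:4502  42:6718  43:6598  44:3279  45:3956  46:656  47:8387
  48:5482  49:822  50:2504  51:4402  52:5387  53:8597  54:529  55:6094
  56:8279  57:1634  58:4014  59:8143  60:1890  61:7077  62:4403  63:321
  64:915  65:4861  66:4523  67:3640  68:238  69:8161  70:5401  71:6545
  72:4898  73:6479  74:3503  75:5560  76:1688  77:5938  78:6547  79:3375
  80:8333  81:3558  82:2418  83:1019  84:3146  85:6232  86:6500  87:425
  88:7809  89:6570  90:7383  91:3827  92:8495
Giant step factor: 3543^(-93) ≡ 2603 (mod 8609).
Scan 1597·2603^i mod 8609 for i = 0, 1, …:
  i=0: 1597   i=1: 7453   i=2: 4082   i=3: 1940
  i=4: 4946   i=5: 3983   i=6: 2513   i=7: 7108
  i=8: 1383   i=9: 1387     …   i=38: 721
  i=39: 1
Match at i=39, j=0: x = 39·93 + 0 = 3627.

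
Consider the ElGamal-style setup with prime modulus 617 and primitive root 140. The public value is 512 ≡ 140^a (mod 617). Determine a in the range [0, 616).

108

Baby-step giant-step with m = ceil(sqrt(616)) = 25.
Baby table (140^j mod 617 for j=0..24):
  0:1  1:140  2:473  3:201  4:375  5:55  6:296  7:101
  8:566  9:264  10:557  11:238  12:2  13:280  14:329  15:402
  16:133  17:110  18:592  19:202  20:515  21:528  22:497  23:476
  24:4
Giant step factor: 140^(-25) ≡ 184 (mod 617).
Scan 512·184^i mod 617 for i = 0, 1, …:
  i=0: 512   i=1: 424   i=2: 274   i=3: 439
  i=4: 566
Match at i=4, j=8: a = 4·25 + 8 = 108.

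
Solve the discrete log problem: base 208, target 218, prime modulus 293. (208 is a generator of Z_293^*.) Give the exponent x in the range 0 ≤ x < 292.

31

Baby-step giant-step with m = ceil(sqrt(292)) = 18.
Baby table (208^j mod 293 for j=0..17):
  0:1  1:208  2:193  3:3  4:38  5:286  6:9  7:114
  8:272  9:27  10:49  11:230  12:81  13:147  14:104  15:243
  16:148  17:19
Giant step factor: 208^(-18) ≡ 209 (mod 293).
Scan 218·209^i mod 293 for i = 0, 1, …:
  i=0: 218   i=1: 147
Match at i=1, j=13: x = 1·18 + 13 = 31.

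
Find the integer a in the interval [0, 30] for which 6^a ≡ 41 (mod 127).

8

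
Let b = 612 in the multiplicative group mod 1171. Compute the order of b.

117

The order of 612 must divide p − 1 = 1170 = 2 · 3^2 · 5 · 13.
Divisors: 1, 2, 3, 5, 6, 9, 10, 13, 15, 18, 26, 30, 39, 45, 65, 78, 90, 117, 130, 195, 234, 390, 585, 1170.
Check each in increasing order: 612^1 ≡ 612;  612^2 ≡ 995;  612^3 ≡ 20;  612^5 ≡ 1164;  612^6 ≡ 400;  612^9 ≡ 974;  612^10 ≡ 49;  612^13 ≡ 980;  612^15 ≡ 828;  612^18 ≡ 166;  612^26 ≡ 180;  612^30 ≡ 549;  612^39 ≡ 750;  612^45 ≡ 224;  612^65 ≡ 335;  612^78 ≡ 420;  612^90 ≡ 994;  612^117 ≡ 1.
Smallest exponent giving 1 is 117.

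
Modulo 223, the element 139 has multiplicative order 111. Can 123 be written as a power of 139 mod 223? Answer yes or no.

123 ∈ ⟨139⟩ iff 123^111 ≡ 1 (mod 223), since |⟨139⟩| = 111.
123^111 mod 223 = 222.
Since 222 ≠ 1, 123 does not lie in the subgroup.

no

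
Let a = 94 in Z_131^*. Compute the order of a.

The order of 94 must divide p − 1 = 130 = 2 · 5 · 13.
Divisors: 1, 2, 5, 10, 13, 26, 65, 130.
Check each in increasing order: 94^1 ≡ 94;  94^2 ≡ 59;  94^5 ≡ 107;  94^10 ≡ 52;  94^13 ≡ 61;  94^26 ≡ 53;  94^65 ≡ 1.
Smallest exponent giving 1 is 65.

65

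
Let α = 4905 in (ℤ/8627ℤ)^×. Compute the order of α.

The order of 4905 must divide p − 1 = 8626 = 2 · 19 · 227.
Divisors: 1, 2, 19, 38, 227, 454, 4313, 8626.
Check each in increasing order: 4905^1 ≡ 4905;  4905^2 ≡ 6949;  4905^19 ≡ 200;  4905^38 ≡ 5492;  4905^227 ≡ 4435;  4905^454 ≡ 8292;  4905^4313 ≡ 8626;  4905^8626 ≡ 1.
Smallest exponent giving 1 is 8626.

8626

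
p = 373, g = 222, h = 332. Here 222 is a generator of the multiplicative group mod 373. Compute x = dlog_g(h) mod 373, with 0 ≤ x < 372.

Baby-step giant-step with m = ceil(sqrt(372)) = 20.
Baby table (222^j mod 373 for j=0..19):
  0:1  1:222  2:48  3:212  4:66  5:105  6:184  7:191
  8:253  9:216  10:208  11:297  12:286  13:82  14:300  15:206
  16:226  17:190  18:31  19:168
Giant step factor: 222^(-20) ≡ 93 (mod 373).
Scan 332·93^i mod 373 for i = 0, 1, …:
  i=0: 332   i=1: 290   i=2: 114   i=3: 158
  i=4: 147   i=5: 243   i=6: 219   i=7: 225
  i=8: 37   i=9: 84     …   i=13: 181
  i=14: 48
Match at i=14, j=2: x = 14·20 + 2 = 282.

282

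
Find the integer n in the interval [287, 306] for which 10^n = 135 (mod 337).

Compute 10^287 mod 337 = 140, then multiply by 10 repeatedly:
  10^287=140  10^288=52  10^289=183  10^290=145  10^291=102
  10^292=9  10^293=90  10^294=226  10^295=238  10^296=21
  10^297=210  10^298=78  10^299=106  10^300=49  10^301=153
  10^302=182  10^303=135
Found 135 at exponent 303.

303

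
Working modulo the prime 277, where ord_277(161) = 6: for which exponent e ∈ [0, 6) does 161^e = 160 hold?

Successive powers of 161 modulo 277:
  161^0=1  161^1=161  161^2=160
So 161^2 ≡ 160 (mod 277), giving e = 2.

2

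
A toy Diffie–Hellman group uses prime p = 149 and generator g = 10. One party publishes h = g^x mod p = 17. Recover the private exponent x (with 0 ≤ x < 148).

4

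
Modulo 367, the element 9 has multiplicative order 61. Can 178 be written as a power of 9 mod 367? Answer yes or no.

yes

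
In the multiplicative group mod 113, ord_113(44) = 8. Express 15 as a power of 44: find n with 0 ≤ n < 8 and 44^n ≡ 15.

Successive powers of 44 modulo 113:
  44^0=1  44^1=44  44^2=15
So 44^2 ≡ 15 (mod 113), giving n = 2.

2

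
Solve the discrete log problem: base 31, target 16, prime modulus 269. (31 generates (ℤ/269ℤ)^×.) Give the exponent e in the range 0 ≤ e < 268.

Baby-step giant-step with m = ceil(sqrt(268)) = 17.
Baby table (31^j mod 269 for j=0..16):
  0:1  1:31  2:154  3:201  4:44  5:19  6:51  7:236
  8:53  9:29  10:92  11:162  12:180  13:200  14:13  15:134
  16:119
Giant step factor: 31^(-17) ≡ 262 (mod 269).
Scan 16·262^i mod 269 for i = 0, 1, …:
  i=0: 16   i=1: 157   i=2: 246   i=3: 161
  i=4: 218   i=5: 88   i=6: 191   i=7: 8
  i=8: 213   i=9: 123   i=10: 215   i=11: 109
  i=12: 44
Match at i=12, j=4: e = 12·17 + 4 = 208.

208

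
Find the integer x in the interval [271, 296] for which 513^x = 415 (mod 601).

271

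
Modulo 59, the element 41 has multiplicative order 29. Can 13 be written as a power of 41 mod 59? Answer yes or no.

no

13 ∈ ⟨41⟩ iff 13^29 ≡ 1 (mod 59), since |⟨41⟩| = 29.
13^29 mod 59 = 58.
Since 58 ≠ 1, 13 does not lie in the subgroup.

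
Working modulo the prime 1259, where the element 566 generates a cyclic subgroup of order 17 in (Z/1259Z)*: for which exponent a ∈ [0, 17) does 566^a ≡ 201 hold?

Successive powers of 566 modulo 1259:
  566^0=1  566^1=566  566^2=570  566^3=316  566^4=78  566^5=83
  566^6=395  566^7=727  566^8=1048  566^9=179  566^10=594  566^11=51
  566^12=1168  566^13=113  566^14=1008  566^15=201
So 566^15 ≡ 201 (mod 1259), giving a = 15.

15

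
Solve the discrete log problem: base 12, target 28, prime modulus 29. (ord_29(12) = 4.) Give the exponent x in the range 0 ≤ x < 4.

2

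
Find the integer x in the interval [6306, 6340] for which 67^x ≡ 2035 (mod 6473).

6338

Compute 67^6306 mod 6473 = 5194, then multiply by 67 repeatedly:
  67^6306=5194  67^6307=4929  67^6308=120  67^6309=1567  67^6310=1421
  67^6311=4585  67^6312=2964  67^6313=4398  67^6314=3381  67^6315=6445
  67^6316=4597  67^6317=3768  67^6318=9  67^6319=603  67^6320=1563
  67^6321=1153  67^6322=6048  67^6323=3890  67^6324=1710  67^6325=4529
  67^6326=5685  67^6327=5461  67^6328=3399  67^6329=1178  67^6330=1250
  67^6331=6074  67^6332=5632  67^6333=1910  67^6334=4983  67^6335=3738
  67^6336=4472  67^6337=1866  67^6338=2035
Found 2035 at exponent 6338.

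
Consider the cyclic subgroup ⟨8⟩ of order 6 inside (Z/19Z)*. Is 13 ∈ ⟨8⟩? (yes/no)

⟨8⟩ has order 6; its elements mod 19 are {1, 7, 8, 11, 12, 18}.
13 is not in this set.

no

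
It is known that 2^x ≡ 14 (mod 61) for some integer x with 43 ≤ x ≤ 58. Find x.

50

Compute 2^43 mod 61 = 43, then multiply by 2 repeatedly:
  2^43=43  2^44=25  2^45=50  2^46=39  2^47=17
  2^48=34  2^49=7  2^50=14
Found 14 at exponent 50.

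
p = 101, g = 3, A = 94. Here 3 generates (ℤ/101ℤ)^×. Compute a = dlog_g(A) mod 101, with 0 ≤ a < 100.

11

Successive powers of 3 modulo 101:
  3^0=1  3^1=3  3^2=9  3^3=27  3^4=81  3^5=41
  3^6=22  3^7=66  3^8=97  3^9=89  3^10=65  3^11=94
So 3^11 ≡ 94 (mod 101), giving a = 11.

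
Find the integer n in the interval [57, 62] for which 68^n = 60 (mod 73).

Compute 68^57 mod 73 = 17, then multiply by 68 repeatedly:
  68^57=17  68^58=61  68^59=60
Found 60 at exponent 59.

59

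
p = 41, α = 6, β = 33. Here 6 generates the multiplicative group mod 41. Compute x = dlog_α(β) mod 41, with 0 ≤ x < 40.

Successive powers of 6 modulo 41:
  6^0=1  6^1=6  6^2=36  6^3=11  6^4=25  6^5=27
  6^6=39  6^7=29  6^8=10  6^9=19  6^10=32  6^11=28
  6^12=4  6^13=24  6^14=21  6^15=3  6^16=18  6^17=26
  6^18=33
So 6^18 ≡ 33 (mod 41), giving x = 18.

18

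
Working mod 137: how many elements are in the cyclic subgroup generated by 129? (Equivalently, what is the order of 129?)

68

The order of 129 must divide p − 1 = 136 = 2^3 · 17.
Divisors: 1, 2, 4, 8, 17, 34, 68, 136.
Check each in increasing order: 129^1 ≡ 129;  129^2 ≡ 64;  129^4 ≡ 123;  129^8 ≡ 59;  129^17 ≡ 100;  129^34 ≡ 136;  129^68 ≡ 1.
Smallest exponent giving 1 is 68.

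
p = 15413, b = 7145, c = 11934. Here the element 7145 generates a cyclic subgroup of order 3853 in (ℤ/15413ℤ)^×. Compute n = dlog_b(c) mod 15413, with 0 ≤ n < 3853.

3133

Baby-step giant-step with m = ceil(sqrt(3853)) = 63.
Baby table (7145^j mod 15413 for j=0..62):
  0:1  1:7145  2:3169  3:808  4:8698  5:1994  6:5518  7:15069
  8:8200  9:4187  10:14895  11:13423  12:7649  13:13020  14:10445  15:15192
  16:8494  17:8649  18:6388  19:4367  20:6303  21:13562  22:14372  23:6534
  24:14866  25:6587  26:8226  27:5001  28:4811  29:3605  30:2602  31:3212
  32:15196  33:6248  34:5912  35:9620  36:8333  37:14279  38:4808  39:12996
  40:8508  41:788  42:4515  43:266  44:4771  45:10652  46:14559  47:1718
  48:6362  49:3553  50:974  51:7967  52:4006  53:929  54:10115  55:118
  56:10808  57:4030  58:2866  59:9106  60:4097  61:3778  62:5647
Giant step factor: 7145^(-63) ≡ 3363 (mod 15413).
Scan 11934·3363^i mod 15413 for i = 0, 1, …:
  i=0: 11934   i=1: 14003   i=2: 5374   i=3: 8726
  i=4: 14599   i=5: 6032   i=6: 2108   i=7: 14637
  i=8: 10522   i=9: 12651     …   i=48: 6769
  i=49: 14559
Match at i=49, j=46: n = 49·63 + 46 = 3133.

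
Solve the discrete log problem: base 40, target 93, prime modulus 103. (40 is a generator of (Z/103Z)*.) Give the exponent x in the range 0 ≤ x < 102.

Baby-step giant-step with m = ceil(sqrt(102)) = 11.
Baby table (40^j mod 103 for j=0..10):
  0:1  1:40  2:55  3:37  4:38  5:78  6:30  7:67
  8:2  9:80  10:7
Giant step factor: 40^(-11) ≡ 71 (mod 103).
Scan 93·71^i mod 103 for i = 0, 1, …:
  i=0: 93   i=1: 11   i=2: 60   i=3: 37
Match at i=3, j=3: x = 3·11 + 3 = 36.

36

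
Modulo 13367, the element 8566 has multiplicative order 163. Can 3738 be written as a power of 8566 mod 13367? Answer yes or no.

3738 ∈ ⟨8566⟩ iff 3738^163 ≡ 1 (mod 13367), since |⟨8566⟩| = 163.
3738^163 mod 13367 = 1467.
Since 1467 ≠ 1, 3738 does not lie in the subgroup.

no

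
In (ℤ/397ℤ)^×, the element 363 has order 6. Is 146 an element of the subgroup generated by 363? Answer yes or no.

no

146 ∈ ⟨363⟩ iff 146^6 ≡ 1 (mod 397), since |⟨363⟩| = 6.
146^6 mod 397 = 30.
Since 30 ≠ 1, 146 does not lie in the subgroup.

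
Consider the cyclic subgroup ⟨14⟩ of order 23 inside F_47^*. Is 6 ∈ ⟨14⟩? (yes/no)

yes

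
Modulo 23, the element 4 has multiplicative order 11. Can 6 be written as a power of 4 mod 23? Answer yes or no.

⟨4⟩ has order 11; its elements mod 23 are {1, 2, 3, 4, 6, 8, 9, 12, 13, 16, 18}.
6 is in this set.

yes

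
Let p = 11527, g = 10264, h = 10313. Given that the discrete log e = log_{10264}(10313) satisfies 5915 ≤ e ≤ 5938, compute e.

Compute 10264^5915 mod 11527 = 2616, then multiply by 10264 repeatedly:
  10264^5915=2616  10264^5916=4241  10264^5917=3672  10264^5918=7645  10264^5919=3991
  10264^5920=8193  10264^5921=3487  10264^5922=10760  10264^5923=453  10264^5924=4211
  10264^5925=6981  10264^5926=1152  10264^5927=8953  10264^5928=348  10264^5929=10029
  10264^5930=1546  10264^5931=6992  10264^5932=10313
Found 10313 at exponent 5932.

5932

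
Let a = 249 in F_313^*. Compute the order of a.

13

The order of 249 must divide p − 1 = 312 = 2^3 · 3 · 13.
Divisors: 1, 2, 3, 4, 6, 8, 12, 13, 24, 26, 39, 52, 78, 104, 156, 312.
Check each in increasing order: 249^1 ≡ 249;  249^2 ≡ 27;  249^3 ≡ 150;  249^4 ≡ 103;  249^6 ≡ 277;  249^8 ≡ 280;  249^12 ≡ 44;  249^13 ≡ 1.
Smallest exponent giving 1 is 13.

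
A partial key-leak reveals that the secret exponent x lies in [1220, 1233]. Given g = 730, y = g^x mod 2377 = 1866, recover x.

1220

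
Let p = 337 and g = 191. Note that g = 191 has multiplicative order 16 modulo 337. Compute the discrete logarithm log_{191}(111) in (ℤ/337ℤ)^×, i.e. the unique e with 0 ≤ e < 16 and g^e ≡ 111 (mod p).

6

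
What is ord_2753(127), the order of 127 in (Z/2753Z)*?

The order of 127 must divide p − 1 = 2752 = 2^6 · 43.
Divisors: 1, 2, 4, 8, 16, 32, 43, 64, 86, 172, 344, 688, 1376, 2752.
Check each in increasing order: 127^1 ≡ 127;  127^2 ≡ 2364;  127^4 ≡ 2659;  127^8 ≡ 577;  127^16 ≡ 2569;  127^32 ≡ 820;  127^43 ≡ 1037;  127^64 ≡ 668;  127^86 ≡ 1699;  127^172 ≡ 1457;  127^344 ≡ 286;  127^688 ≡ 1959;  127^1376 ≡ 2752;  127^2752 ≡ 1.
Smallest exponent giving 1 is 2752.

2752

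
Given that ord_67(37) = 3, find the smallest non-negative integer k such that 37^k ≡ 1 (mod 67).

Successive powers of 37 modulo 67:
  37^0=1
So 37^0 ≡ 1 (mod 67), giving k = 0.

0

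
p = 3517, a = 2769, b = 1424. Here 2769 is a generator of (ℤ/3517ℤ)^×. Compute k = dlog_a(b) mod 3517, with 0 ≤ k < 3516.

2461

Baby-step giant-step with m = ceil(sqrt(3516)) = 60.
Baby table (2769^j mod 3517 for j=0..59):
  0:1  1:2769  2:301  3:3457  4:2676  5:3042  6:83  7:1222
  8:364  9:2054  10:537  11:2779  12:3372  13:2950  14:2076  15:1666
  16:2367  17:2052  18:2033  19:2177  20:3492  21:1115  22:3026  23:1500
  24:3440  25:1324  26:1442  27:1103  28:1451  29:1405  30:643  31:865
  32:108  33:107  34:855  35:554  36:614  37:1455  38:1930  39:1847
  40:625  41:261  42:1724  43:1187  44:1925  45:2070  46:2637  47:561
  48:2412  49:45  50:1510  51:2994  52:817  53:842  54:3244  55:218
  56:2235  57:2312  58:988  59:3063
Giant step factor: 2769^(-60) ≡ 192 (mod 3517).
Scan 1424·192^i mod 3517 for i = 0, 1, …:
  i=0: 1424   i=1: 2599   i=2: 3111   i=3: 2939
  i=4: 1568   i=5: 2111   i=6: 857   i=7: 2762
  i=8: 2754   i=9: 1218     …   i=40: 509
  i=41: 2769
Match at i=41, j=1: k = 41·60 + 1 = 2461.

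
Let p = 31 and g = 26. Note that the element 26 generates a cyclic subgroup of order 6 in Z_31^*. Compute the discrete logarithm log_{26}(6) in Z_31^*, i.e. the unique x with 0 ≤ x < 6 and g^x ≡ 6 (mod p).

Successive powers of 26 modulo 31:
  26^0=1  26^1=26  26^2=25  26^3=30  26^4=5  26^5=6
So 26^5 ≡ 6 (mod 31), giving x = 5.

5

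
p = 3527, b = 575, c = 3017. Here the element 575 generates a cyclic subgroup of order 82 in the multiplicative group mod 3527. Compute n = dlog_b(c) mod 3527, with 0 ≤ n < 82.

46

Baby-step giant-step with m = ceil(sqrt(82)) = 10.
Baby table (575^j mod 3527 for j=0..9):
  0:1  1:575  2:2614  3:548  4:1197  5:510  6:509  7:3461
  8:847  9:299
Giant step factor: 575^(-10) ≡ 1465 (mod 3527).
Scan 3017·1465^i mod 3527 for i = 0, 1, …:
  i=0: 3017   i=1: 574   i=2: 1484   i=3: 1428
  i=4: 509
Match at i=4, j=6: n = 4·10 + 6 = 46.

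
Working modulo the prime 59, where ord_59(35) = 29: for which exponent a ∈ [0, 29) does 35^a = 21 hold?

27

Successive powers of 35 modulo 59:
  35^0=1  35^1=35  35^2=45  35^3=41  35^4=19  35^5=16
  35^6=29  35^7=12  35^8=7  35^9=9  35^10=20  35^11=51
  35^12=15  35^13=53  35^14=26  35^15=25  35^16=49  35^17=4
  35^18=22  35^19=3  35^20=46  35^21=17  35^22=5  35^23=57
  35^24=48  35^25=28  35^26=36  35^27=21
So 35^27 ≡ 21 (mod 59), giving a = 27.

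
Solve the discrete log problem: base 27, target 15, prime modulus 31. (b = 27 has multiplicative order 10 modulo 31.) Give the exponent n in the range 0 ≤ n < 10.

7

Successive powers of 27 modulo 31:
  27^0=1  27^1=27  27^2=16  27^3=29  27^4=8  27^5=30
  27^6=4  27^7=15
So 27^7 ≡ 15 (mod 31), giving n = 7.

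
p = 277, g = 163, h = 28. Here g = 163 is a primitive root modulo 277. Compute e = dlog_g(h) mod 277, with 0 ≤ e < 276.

Baby-step giant-step with m = ceil(sqrt(276)) = 17.
Baby table (163^j mod 277 for j=0..16):
  0:1  1:163  2:254  3:129  4:252  5:80  6:21  7:99
  8:71  9:216  10:29  11:18  12:164  13:140  14:106  15:104
  16:55
Giant step factor: 163^(-17) ≡ 96 (mod 277).
Scan 28·96^i mod 277 for i = 0, 1, …:
  i=0: 28   i=1: 195   i=2: 161   i=3: 221
  i=4: 164
Match at i=4, j=12: e = 4·17 + 12 = 80.

80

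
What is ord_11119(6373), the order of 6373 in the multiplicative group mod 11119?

11118

The order of 6373 must divide p − 1 = 11118 = 2 · 3 · 17 · 109.
Divisors: 1, 2, 3, 6, 17, 34, 51, 102, 109, 218, 327, 654, 1853, 3706, 5559, 11118.
Check each in increasing order: 6373^1 ≡ 6373;  6373^2 ≡ 8541;  6373^3 ≡ 4288;  6373^6 ≡ 7237;  6373^17 ≡ 3937;  6373^34 ≡ 83;  6373^51 ≡ 4320;  6373^102 ≡ 4718;  6373^109 ≡ 5212;  6373^218 ≡ 1227;  6373^327 ≡ 1699;  6373^654 ≡ 6780;  6373^1853 ≡ 2356;  6373^3706 ≡ 2355;  6373^5559 ≡ 11118;  6373^11118 ≡ 1.
Smallest exponent giving 1 is 11118.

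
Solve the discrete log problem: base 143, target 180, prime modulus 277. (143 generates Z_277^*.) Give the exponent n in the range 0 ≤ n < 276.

203

Baby-step giant-step with m = ceil(sqrt(276)) = 17.
Baby table (143^j mod 277 for j=0..16):
  0:1  1:143  2:228  3:195  4:185  5:140  6:76  7:65
  8:154  9:139  10:210  11:114  12:236  13:231  14:70  15:38
  16:171
Giant step factor: 143^(-17) ≡ 18 (mod 277).
Scan 180·18^i mod 277 for i = 0, 1, …:
  i=0: 180   i=1: 193   i=2: 150   i=3: 207
  i=4: 125   i=5: 34   i=6: 58   i=7: 213
  i=8: 233   i=9: 39   i=10: 148   i=11: 171
Match at i=11, j=16: n = 11·17 + 16 = 203.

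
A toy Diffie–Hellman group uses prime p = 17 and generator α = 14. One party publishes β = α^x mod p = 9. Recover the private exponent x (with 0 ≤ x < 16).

2

Successive powers of 14 modulo 17:
  14^0=1  14^1=14  14^2=9
So 14^2 ≡ 9 (mod 17), giving x = 2.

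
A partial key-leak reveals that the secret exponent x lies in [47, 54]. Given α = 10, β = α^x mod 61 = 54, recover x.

53

Compute 10^47 mod 61 = 2, then multiply by 10 repeatedly:
  10^47=2  10^48=20  10^49=17  10^50=48  10^51=53
  10^52=42  10^53=54
Found 54 at exponent 53.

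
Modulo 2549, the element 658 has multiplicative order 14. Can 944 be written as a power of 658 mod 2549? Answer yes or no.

no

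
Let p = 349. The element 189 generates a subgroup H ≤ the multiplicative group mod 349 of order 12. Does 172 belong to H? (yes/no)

no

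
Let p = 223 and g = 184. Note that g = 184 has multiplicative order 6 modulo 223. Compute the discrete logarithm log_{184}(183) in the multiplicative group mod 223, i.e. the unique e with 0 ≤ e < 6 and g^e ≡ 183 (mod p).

Successive powers of 184 modulo 223:
  184^0=1  184^1=184  184^2=183
So 184^2 ≡ 183 (mod 223), giving e = 2.

2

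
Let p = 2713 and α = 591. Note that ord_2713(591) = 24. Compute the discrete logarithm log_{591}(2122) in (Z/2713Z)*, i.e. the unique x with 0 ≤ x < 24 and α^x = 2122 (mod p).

13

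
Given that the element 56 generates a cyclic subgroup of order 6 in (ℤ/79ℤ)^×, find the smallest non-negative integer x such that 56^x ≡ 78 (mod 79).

3

Successive powers of 56 modulo 79:
  56^0=1  56^1=56  56^2=55  56^3=78
So 56^3 ≡ 78 (mod 79), giving x = 3.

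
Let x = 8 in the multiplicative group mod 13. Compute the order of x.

4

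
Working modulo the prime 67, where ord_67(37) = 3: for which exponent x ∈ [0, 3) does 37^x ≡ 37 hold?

1

Successive powers of 37 modulo 67:
  37^0=1  37^1=37
So 37^1 ≡ 37 (mod 67), giving x = 1.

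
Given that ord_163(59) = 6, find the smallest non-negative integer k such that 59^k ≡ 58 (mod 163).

2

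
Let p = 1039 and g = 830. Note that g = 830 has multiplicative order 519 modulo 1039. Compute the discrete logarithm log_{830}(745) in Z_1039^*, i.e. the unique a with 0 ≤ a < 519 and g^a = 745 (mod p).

516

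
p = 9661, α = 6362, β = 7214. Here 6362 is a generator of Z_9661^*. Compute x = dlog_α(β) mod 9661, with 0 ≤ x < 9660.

4612

Baby-step giant-step with m = ceil(sqrt(9660)) = 99.
Baby table (6362^j mod 9661 for j=0..98):
  0:1  1:6362  2:5115  3:3382  4:1237  5:5740  6:8961  7:321
  8:3731  9:9206  10:3590  11:976  12:6950  13:7164  14:6431  15:9348
  16:8521  17:2731  18:4144  19:8920  20:326  21:6558  22:5798  23:1178
  24:7161  25:6667  26:3664  27:8036  28:8681  29:6246  30:1359  31:9024
  32:5026  33:7163  34:69  35:4233  36:5139  37:1494  38:8065  39:9620
  40:5  41:2827  42:6253  43:7249  44:6185  45:9378  46:6161  47:1605
  48:8994  49:7386  50:8289  51:4880  52:5767  53:6837  54:3172  55:8096
  56:3961  57:3994  58:1398  59:5956  60:1630  61:3807  62:7  63:5890
  64:6822  65:4352  66:8659  67:1536  68:4761  69:2247  70:6795  71:6476
  72:5808  73:6832  74:345  75:1843  76:6373  77:7470  78:1681  79:9456
  80:25  81:4474  82:2282  83:7262  84:1942  85:8246  86:1822  87:8025
  88:6326  89:7947  90:2801  91:5078  92:9513  93:5202  94:6199  95:1836
  96:483  97:648  98:6990
Giant step factor: 6362^(-99) ≡ 3685 (mod 9661).
Scan 7214·3685^i mod 9661 for i = 0, 1, …:
  i=0: 7214   i=1: 6179   i=2: 8299   i=3: 4750
  i=4: 7679   i=5: 46   i=6: 5273   i=7: 2734
  i=8: 8028   i=9: 1198     …   i=45: 3191
  i=46: 1398
Match at i=46, j=58: x = 46·99 + 58 = 4612.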